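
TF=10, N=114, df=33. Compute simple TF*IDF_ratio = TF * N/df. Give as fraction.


TF * (N/df)
= 10 * (114/33)
= 10 * 38/11
= 380/11

380/11


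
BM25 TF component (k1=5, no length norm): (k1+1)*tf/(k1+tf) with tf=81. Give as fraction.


BM25 TF component = (k1+1)*tf / (k1+tf)
k1 = 5, tf = 81
Numerator = (5+1)*81 = 486
Denominator = 5 + 81 = 86
= 486/86 = 243/43

243/43


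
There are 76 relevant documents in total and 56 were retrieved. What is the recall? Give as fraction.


Recall = retrieved_relevant / total_relevant
= 56 / 76
= 56 / (56 + 20)
= 14/19

14/19


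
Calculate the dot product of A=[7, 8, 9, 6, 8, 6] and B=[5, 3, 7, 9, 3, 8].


Dot product = sum of element-wise products
A[0]*B[0] = 7*5 = 35
A[1]*B[1] = 8*3 = 24
A[2]*B[2] = 9*7 = 63
A[3]*B[3] = 6*9 = 54
A[4]*B[4] = 8*3 = 24
A[5]*B[5] = 6*8 = 48
Sum = 35 + 24 + 63 + 54 + 24 + 48 = 248

248


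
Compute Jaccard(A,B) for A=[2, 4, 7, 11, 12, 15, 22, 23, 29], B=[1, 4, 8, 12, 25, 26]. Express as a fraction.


A intersect B = [4, 12]
|A intersect B| = 2
A union B = [1, 2, 4, 7, 8, 11, 12, 15, 22, 23, 25, 26, 29]
|A union B| = 13
Jaccard = 2/13 = 2/13

2/13


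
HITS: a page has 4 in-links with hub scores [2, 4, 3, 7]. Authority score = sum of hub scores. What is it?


Authority = sum of hub scores of in-linkers
In-link 1: hub score = 2
In-link 2: hub score = 4
In-link 3: hub score = 3
In-link 4: hub score = 7
Authority = 2 + 4 + 3 + 7 = 16

16


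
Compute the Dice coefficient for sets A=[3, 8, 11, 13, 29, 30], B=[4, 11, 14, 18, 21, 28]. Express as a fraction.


A intersect B = [11]
|A intersect B| = 1
|A| = 6, |B| = 6
Dice = 2*1 / (6+6)
= 2 / 12 = 1/6

1/6


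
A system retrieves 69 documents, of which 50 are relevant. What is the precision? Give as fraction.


Precision = relevant_retrieved / total_retrieved
= 50 / 69
= 50 / (50 + 19)
= 50/69

50/69


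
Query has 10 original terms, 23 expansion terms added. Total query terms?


Original terms: 10
Expansion terms: 23
Total = 10 + 23 = 33

33


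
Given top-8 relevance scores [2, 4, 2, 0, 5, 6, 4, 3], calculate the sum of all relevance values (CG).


Cumulative Gain = sum of relevance scores
Position 1: rel=2, running sum=2
Position 2: rel=4, running sum=6
Position 3: rel=2, running sum=8
Position 4: rel=0, running sum=8
Position 5: rel=5, running sum=13
Position 6: rel=6, running sum=19
Position 7: rel=4, running sum=23
Position 8: rel=3, running sum=26
CG = 26

26


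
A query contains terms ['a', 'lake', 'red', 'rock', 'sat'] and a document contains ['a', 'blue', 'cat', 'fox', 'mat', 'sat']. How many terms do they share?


Query terms: ['a', 'lake', 'red', 'rock', 'sat']
Document terms: ['a', 'blue', 'cat', 'fox', 'mat', 'sat']
Common terms: ['a', 'sat']
Overlap count = 2

2


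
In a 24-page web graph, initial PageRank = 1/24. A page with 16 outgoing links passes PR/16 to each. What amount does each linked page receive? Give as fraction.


Initial PR = 1/24 = 1/24
Outlinks = 16
Contribution per link = PR / outlinks
= 1/24 / 16
= 1/384

1/384


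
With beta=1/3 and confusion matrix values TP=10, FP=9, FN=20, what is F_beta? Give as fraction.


P = TP/(TP+FP) = 10/19 = 10/19
R = TP/(TP+FN) = 10/30 = 1/3
beta^2 = 1/3^2 = 1/9
(1 + beta^2) = 10/9
Numerator = (1+beta^2)*P*R = 100/513
Denominator = beta^2*P + R = 10/171 + 1/3 = 67/171
F_beta = 100/201

100/201


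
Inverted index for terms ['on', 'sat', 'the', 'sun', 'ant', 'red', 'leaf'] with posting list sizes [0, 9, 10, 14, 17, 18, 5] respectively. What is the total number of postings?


Summing posting list sizes:
'on': 0 postings
'sat': 9 postings
'the': 10 postings
'sun': 14 postings
'ant': 17 postings
'red': 18 postings
'leaf': 5 postings
Total = 0 + 9 + 10 + 14 + 17 + 18 + 5 = 73

73


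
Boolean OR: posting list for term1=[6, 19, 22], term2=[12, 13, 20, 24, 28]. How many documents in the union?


Boolean OR: find union of posting lists
term1 docs: [6, 19, 22]
term2 docs: [12, 13, 20, 24, 28]
Union: [6, 12, 13, 19, 20, 22, 24, 28]
|union| = 8

8


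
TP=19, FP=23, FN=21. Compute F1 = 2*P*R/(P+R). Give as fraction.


F1 = 2 * P * R / (P + R)
P = TP/(TP+FP) = 19/42 = 19/42
R = TP/(TP+FN) = 19/40 = 19/40
2 * P * R = 2 * 19/42 * 19/40 = 361/840
P + R = 19/42 + 19/40 = 779/840
F1 = 361/840 / 779/840 = 19/41

19/41


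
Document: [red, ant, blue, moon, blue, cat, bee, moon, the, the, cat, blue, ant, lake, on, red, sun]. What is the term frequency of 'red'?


Document has 17 words
Scanning for 'red':
Found at positions: [0, 15]
Count = 2

2


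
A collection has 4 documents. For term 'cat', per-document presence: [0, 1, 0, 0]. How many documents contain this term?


Checking each document for 'cat':
Doc 1: absent
Doc 2: present
Doc 3: absent
Doc 4: absent
df = sum of presences = 0 + 1 + 0 + 0 = 1

1


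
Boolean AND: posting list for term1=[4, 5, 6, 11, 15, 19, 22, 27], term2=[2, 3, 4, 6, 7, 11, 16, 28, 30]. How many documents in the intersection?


Boolean AND: find intersection of posting lists
term1 docs: [4, 5, 6, 11, 15, 19, 22, 27]
term2 docs: [2, 3, 4, 6, 7, 11, 16, 28, 30]
Intersection: [4, 6, 11]
|intersection| = 3

3


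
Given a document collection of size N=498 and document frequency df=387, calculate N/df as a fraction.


IDF ratio = N / df
= 498 / 387
= 166/129

166/129


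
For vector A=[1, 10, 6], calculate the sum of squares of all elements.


|A|^2 = sum of squared components
A[0]^2 = 1^2 = 1
A[1]^2 = 10^2 = 100
A[2]^2 = 6^2 = 36
Sum = 1 + 100 + 36 = 137

137


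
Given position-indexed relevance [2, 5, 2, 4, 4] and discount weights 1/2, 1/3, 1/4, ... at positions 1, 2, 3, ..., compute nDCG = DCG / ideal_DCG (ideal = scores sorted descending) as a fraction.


Position discount weights w_i = 1/(i+1) for i=1..5:
Weights = [1/2, 1/3, 1/4, 1/5, 1/6]
Actual relevance: [2, 5, 2, 4, 4]
DCG = 2/2 + 5/3 + 2/4 + 4/5 + 4/6 = 139/30
Ideal relevance (sorted desc): [5, 4, 4, 2, 2]
Ideal DCG = 5/2 + 4/3 + 4/4 + 2/5 + 2/6 = 167/30
nDCG = DCG / ideal_DCG = 139/30 / 167/30 = 139/167

139/167


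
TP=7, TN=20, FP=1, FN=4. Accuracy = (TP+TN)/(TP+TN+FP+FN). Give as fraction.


Accuracy = (TP + TN) / (TP + TN + FP + FN)
TP + TN = 7 + 20 = 27
Total = 7 + 20 + 1 + 4 = 32
Accuracy = 27 / 32 = 27/32

27/32


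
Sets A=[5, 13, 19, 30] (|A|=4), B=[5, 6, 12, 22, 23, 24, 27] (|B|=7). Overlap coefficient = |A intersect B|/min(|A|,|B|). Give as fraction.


A intersect B = [5]
|A intersect B| = 1
min(|A|, |B|) = min(4, 7) = 4
Overlap = 1 / 4 = 1/4

1/4


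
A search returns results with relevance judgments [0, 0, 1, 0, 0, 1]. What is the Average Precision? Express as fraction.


Computing P@k for each relevant position:
Position 1: not relevant
Position 2: not relevant
Position 3: relevant, P@3 = 1/3 = 1/3
Position 4: not relevant
Position 5: not relevant
Position 6: relevant, P@6 = 2/6 = 1/3
Sum of P@k = 1/3 + 1/3 = 2/3
AP = 2/3 / 2 = 1/3

1/3


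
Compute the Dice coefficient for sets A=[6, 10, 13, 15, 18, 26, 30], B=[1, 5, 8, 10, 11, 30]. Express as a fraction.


A intersect B = [10, 30]
|A intersect B| = 2
|A| = 7, |B| = 6
Dice = 2*2 / (7+6)
= 4 / 13 = 4/13

4/13


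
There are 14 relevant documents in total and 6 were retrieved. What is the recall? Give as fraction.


Recall = retrieved_relevant / total_relevant
= 6 / 14
= 6 / (6 + 8)
= 3/7

3/7


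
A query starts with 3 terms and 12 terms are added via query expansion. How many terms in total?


Original terms: 3
Expansion terms: 12
Total = 3 + 12 = 15

15


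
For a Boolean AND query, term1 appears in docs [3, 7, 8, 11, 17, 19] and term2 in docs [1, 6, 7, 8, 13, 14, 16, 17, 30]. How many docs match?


Boolean AND: find intersection of posting lists
term1 docs: [3, 7, 8, 11, 17, 19]
term2 docs: [1, 6, 7, 8, 13, 14, 16, 17, 30]
Intersection: [7, 8, 17]
|intersection| = 3

3


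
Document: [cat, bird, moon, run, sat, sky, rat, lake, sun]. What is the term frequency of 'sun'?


Document has 9 words
Scanning for 'sun':
Found at positions: [8]
Count = 1

1


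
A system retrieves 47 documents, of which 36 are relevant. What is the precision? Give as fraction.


Precision = relevant_retrieved / total_retrieved
= 36 / 47
= 36 / (36 + 11)
= 36/47

36/47


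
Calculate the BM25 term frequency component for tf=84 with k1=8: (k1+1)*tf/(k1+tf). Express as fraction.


BM25 TF component = (k1+1)*tf / (k1+tf)
k1 = 8, tf = 84
Numerator = (8+1)*84 = 756
Denominator = 8 + 84 = 92
= 756/92 = 189/23

189/23


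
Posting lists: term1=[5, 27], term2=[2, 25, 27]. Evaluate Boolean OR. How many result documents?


Boolean OR: find union of posting lists
term1 docs: [5, 27]
term2 docs: [2, 25, 27]
Union: [2, 5, 25, 27]
|union| = 4

4


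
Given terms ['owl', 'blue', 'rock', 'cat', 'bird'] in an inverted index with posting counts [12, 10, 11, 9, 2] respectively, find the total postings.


Summing posting list sizes:
'owl': 12 postings
'blue': 10 postings
'rock': 11 postings
'cat': 9 postings
'bird': 2 postings
Total = 12 + 10 + 11 + 9 + 2 = 44

44


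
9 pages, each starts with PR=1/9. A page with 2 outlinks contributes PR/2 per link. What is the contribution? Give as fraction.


Initial PR = 1/9 = 1/9
Outlinks = 2
Contribution per link = PR / outlinks
= 1/9 / 2
= 1/18

1/18


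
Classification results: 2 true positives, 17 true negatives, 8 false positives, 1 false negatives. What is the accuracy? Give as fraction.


Accuracy = (TP + TN) / (TP + TN + FP + FN)
TP + TN = 2 + 17 = 19
Total = 2 + 17 + 8 + 1 = 28
Accuracy = 19 / 28 = 19/28

19/28


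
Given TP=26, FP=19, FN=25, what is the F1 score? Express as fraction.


F1 = 2 * P * R / (P + R)
P = TP/(TP+FP) = 26/45 = 26/45
R = TP/(TP+FN) = 26/51 = 26/51
2 * P * R = 2 * 26/45 * 26/51 = 1352/2295
P + R = 26/45 + 26/51 = 832/765
F1 = 1352/2295 / 832/765 = 13/24

13/24


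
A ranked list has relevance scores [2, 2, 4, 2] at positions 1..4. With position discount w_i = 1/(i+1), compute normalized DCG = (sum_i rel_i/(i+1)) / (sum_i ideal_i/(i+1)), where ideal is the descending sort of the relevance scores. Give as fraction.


Position discount weights w_i = 1/(i+1) for i=1..4:
Weights = [1/2, 1/3, 1/4, 1/5]
Actual relevance: [2, 2, 4, 2]
DCG = 2/2 + 2/3 + 4/4 + 2/5 = 46/15
Ideal relevance (sorted desc): [4, 2, 2, 2]
Ideal DCG = 4/2 + 2/3 + 2/4 + 2/5 = 107/30
nDCG = DCG / ideal_DCG = 46/15 / 107/30 = 92/107

92/107


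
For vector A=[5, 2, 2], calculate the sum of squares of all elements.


|A|^2 = sum of squared components
A[0]^2 = 5^2 = 25
A[1]^2 = 2^2 = 4
A[2]^2 = 2^2 = 4
Sum = 25 + 4 + 4 = 33

33


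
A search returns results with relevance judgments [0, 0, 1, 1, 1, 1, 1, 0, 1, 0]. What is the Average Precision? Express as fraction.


Computing P@k for each relevant position:
Position 1: not relevant
Position 2: not relevant
Position 3: relevant, P@3 = 1/3 = 1/3
Position 4: relevant, P@4 = 2/4 = 1/2
Position 5: relevant, P@5 = 3/5 = 3/5
Position 6: relevant, P@6 = 4/6 = 2/3
Position 7: relevant, P@7 = 5/7 = 5/7
Position 8: not relevant
Position 9: relevant, P@9 = 6/9 = 2/3
Position 10: not relevant
Sum of P@k = 1/3 + 1/2 + 3/5 + 2/3 + 5/7 + 2/3 = 731/210
AP = 731/210 / 6 = 731/1260

731/1260


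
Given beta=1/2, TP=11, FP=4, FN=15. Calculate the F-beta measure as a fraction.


P = TP/(TP+FP) = 11/15 = 11/15
R = TP/(TP+FN) = 11/26 = 11/26
beta^2 = 1/2^2 = 1/4
(1 + beta^2) = 5/4
Numerator = (1+beta^2)*P*R = 121/312
Denominator = beta^2*P + R = 11/60 + 11/26 = 473/780
F_beta = 55/86

55/86


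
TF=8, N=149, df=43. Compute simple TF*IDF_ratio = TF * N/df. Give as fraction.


TF * (N/df)
= 8 * (149/43)
= 8 * 149/43
= 1192/43

1192/43


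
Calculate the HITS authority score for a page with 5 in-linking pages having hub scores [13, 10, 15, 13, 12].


Authority = sum of hub scores of in-linkers
In-link 1: hub score = 13
In-link 2: hub score = 10
In-link 3: hub score = 15
In-link 4: hub score = 13
In-link 5: hub score = 12
Authority = 13 + 10 + 15 + 13 + 12 = 63

63


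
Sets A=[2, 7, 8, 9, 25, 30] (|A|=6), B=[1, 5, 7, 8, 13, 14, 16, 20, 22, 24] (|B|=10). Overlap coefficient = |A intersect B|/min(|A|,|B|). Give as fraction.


A intersect B = [7, 8]
|A intersect B| = 2
min(|A|, |B|) = min(6, 10) = 6
Overlap = 2 / 6 = 1/3

1/3


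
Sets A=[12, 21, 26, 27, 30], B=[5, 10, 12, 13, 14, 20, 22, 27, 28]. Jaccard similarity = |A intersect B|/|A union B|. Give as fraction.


A intersect B = [12, 27]
|A intersect B| = 2
A union B = [5, 10, 12, 13, 14, 20, 21, 22, 26, 27, 28, 30]
|A union B| = 12
Jaccard = 2/12 = 1/6

1/6


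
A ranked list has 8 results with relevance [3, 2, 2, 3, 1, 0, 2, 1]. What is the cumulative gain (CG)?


Cumulative Gain = sum of relevance scores
Position 1: rel=3, running sum=3
Position 2: rel=2, running sum=5
Position 3: rel=2, running sum=7
Position 4: rel=3, running sum=10
Position 5: rel=1, running sum=11
Position 6: rel=0, running sum=11
Position 7: rel=2, running sum=13
Position 8: rel=1, running sum=14
CG = 14

14


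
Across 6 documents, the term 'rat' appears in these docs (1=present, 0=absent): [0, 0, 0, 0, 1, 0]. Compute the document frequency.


Checking each document for 'rat':
Doc 1: absent
Doc 2: absent
Doc 3: absent
Doc 4: absent
Doc 5: present
Doc 6: absent
df = sum of presences = 0 + 0 + 0 + 0 + 1 + 0 = 1

1


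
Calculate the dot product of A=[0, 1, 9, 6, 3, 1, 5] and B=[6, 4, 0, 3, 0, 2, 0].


Dot product = sum of element-wise products
A[0]*B[0] = 0*6 = 0
A[1]*B[1] = 1*4 = 4
A[2]*B[2] = 9*0 = 0
A[3]*B[3] = 6*3 = 18
A[4]*B[4] = 3*0 = 0
A[5]*B[5] = 1*2 = 2
A[6]*B[6] = 5*0 = 0
Sum = 0 + 4 + 0 + 18 + 0 + 2 + 0 = 24

24


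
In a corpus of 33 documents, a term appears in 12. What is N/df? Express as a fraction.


IDF ratio = N / df
= 33 / 12
= 11/4

11/4


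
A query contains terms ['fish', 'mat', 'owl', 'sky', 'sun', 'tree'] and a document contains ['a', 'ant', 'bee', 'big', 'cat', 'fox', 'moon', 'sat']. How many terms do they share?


Query terms: ['fish', 'mat', 'owl', 'sky', 'sun', 'tree']
Document terms: ['a', 'ant', 'bee', 'big', 'cat', 'fox', 'moon', 'sat']
Common terms: []
Overlap count = 0

0


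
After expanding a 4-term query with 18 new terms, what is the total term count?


Original terms: 4
Expansion terms: 18
Total = 4 + 18 = 22

22


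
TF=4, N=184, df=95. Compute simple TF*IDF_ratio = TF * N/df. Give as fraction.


TF * (N/df)
= 4 * (184/95)
= 4 * 184/95
= 736/95

736/95


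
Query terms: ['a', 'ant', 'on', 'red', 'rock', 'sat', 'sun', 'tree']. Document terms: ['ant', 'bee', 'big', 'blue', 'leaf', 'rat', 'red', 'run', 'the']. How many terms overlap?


Query terms: ['a', 'ant', 'on', 'red', 'rock', 'sat', 'sun', 'tree']
Document terms: ['ant', 'bee', 'big', 'blue', 'leaf', 'rat', 'red', 'run', 'the']
Common terms: ['ant', 'red']
Overlap count = 2

2


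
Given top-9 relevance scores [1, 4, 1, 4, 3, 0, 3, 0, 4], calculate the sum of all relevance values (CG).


Cumulative Gain = sum of relevance scores
Position 1: rel=1, running sum=1
Position 2: rel=4, running sum=5
Position 3: rel=1, running sum=6
Position 4: rel=4, running sum=10
Position 5: rel=3, running sum=13
Position 6: rel=0, running sum=13
Position 7: rel=3, running sum=16
Position 8: rel=0, running sum=16
Position 9: rel=4, running sum=20
CG = 20

20


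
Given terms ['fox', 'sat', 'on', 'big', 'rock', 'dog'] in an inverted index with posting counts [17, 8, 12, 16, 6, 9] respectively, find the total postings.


Summing posting list sizes:
'fox': 17 postings
'sat': 8 postings
'on': 12 postings
'big': 16 postings
'rock': 6 postings
'dog': 9 postings
Total = 17 + 8 + 12 + 16 + 6 + 9 = 68

68


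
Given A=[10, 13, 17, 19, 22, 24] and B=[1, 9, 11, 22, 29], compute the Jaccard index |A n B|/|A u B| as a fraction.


A intersect B = [22]
|A intersect B| = 1
A union B = [1, 9, 10, 11, 13, 17, 19, 22, 24, 29]
|A union B| = 10
Jaccard = 1/10 = 1/10

1/10


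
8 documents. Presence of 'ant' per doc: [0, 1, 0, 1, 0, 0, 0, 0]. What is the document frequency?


Checking each document for 'ant':
Doc 1: absent
Doc 2: present
Doc 3: absent
Doc 4: present
Doc 5: absent
Doc 6: absent
Doc 7: absent
Doc 8: absent
df = sum of presences = 0 + 1 + 0 + 1 + 0 + 0 + 0 + 0 = 2

2


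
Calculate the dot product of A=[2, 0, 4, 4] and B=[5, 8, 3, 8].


Dot product = sum of element-wise products
A[0]*B[0] = 2*5 = 10
A[1]*B[1] = 0*8 = 0
A[2]*B[2] = 4*3 = 12
A[3]*B[3] = 4*8 = 32
Sum = 10 + 0 + 12 + 32 = 54

54


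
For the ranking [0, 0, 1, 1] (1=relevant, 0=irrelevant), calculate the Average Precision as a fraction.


Computing P@k for each relevant position:
Position 1: not relevant
Position 2: not relevant
Position 3: relevant, P@3 = 1/3 = 1/3
Position 4: relevant, P@4 = 2/4 = 1/2
Sum of P@k = 1/3 + 1/2 = 5/6
AP = 5/6 / 2 = 5/12

5/12


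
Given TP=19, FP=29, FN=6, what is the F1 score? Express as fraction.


F1 = 2 * P * R / (P + R)
P = TP/(TP+FP) = 19/48 = 19/48
R = TP/(TP+FN) = 19/25 = 19/25
2 * P * R = 2 * 19/48 * 19/25 = 361/600
P + R = 19/48 + 19/25 = 1387/1200
F1 = 361/600 / 1387/1200 = 38/73

38/73


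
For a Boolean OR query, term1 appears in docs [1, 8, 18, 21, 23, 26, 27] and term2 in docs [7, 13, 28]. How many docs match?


Boolean OR: find union of posting lists
term1 docs: [1, 8, 18, 21, 23, 26, 27]
term2 docs: [7, 13, 28]
Union: [1, 7, 8, 13, 18, 21, 23, 26, 27, 28]
|union| = 10

10


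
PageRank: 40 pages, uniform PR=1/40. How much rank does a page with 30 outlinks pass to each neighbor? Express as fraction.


Initial PR = 1/40 = 1/40
Outlinks = 30
Contribution per link = PR / outlinks
= 1/40 / 30
= 1/1200

1/1200


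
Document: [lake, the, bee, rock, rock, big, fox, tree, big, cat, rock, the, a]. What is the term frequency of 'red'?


Document has 13 words
Scanning for 'red':
Term not found in document
Count = 0

0


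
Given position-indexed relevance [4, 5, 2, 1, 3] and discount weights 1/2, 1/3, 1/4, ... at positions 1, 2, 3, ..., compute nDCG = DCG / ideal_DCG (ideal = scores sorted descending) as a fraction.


Position discount weights w_i = 1/(i+1) for i=1..5:
Weights = [1/2, 1/3, 1/4, 1/5, 1/6]
Actual relevance: [4, 5, 2, 1, 3]
DCG = 4/2 + 5/3 + 2/4 + 1/5 + 3/6 = 73/15
Ideal relevance (sorted desc): [5, 4, 3, 2, 1]
Ideal DCG = 5/2 + 4/3 + 3/4 + 2/5 + 1/6 = 103/20
nDCG = DCG / ideal_DCG = 73/15 / 103/20 = 292/309

292/309


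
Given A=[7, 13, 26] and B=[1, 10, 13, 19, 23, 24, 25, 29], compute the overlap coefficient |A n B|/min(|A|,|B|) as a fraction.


A intersect B = [13]
|A intersect B| = 1
min(|A|, |B|) = min(3, 8) = 3
Overlap = 1 / 3 = 1/3

1/3


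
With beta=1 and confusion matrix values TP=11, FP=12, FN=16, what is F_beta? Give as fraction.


P = TP/(TP+FP) = 11/23 = 11/23
R = TP/(TP+FN) = 11/27 = 11/27
beta^2 = 1^2 = 1
(1 + beta^2) = 2
Numerator = (1+beta^2)*P*R = 242/621
Denominator = beta^2*P + R = 11/23 + 11/27 = 550/621
F_beta = 11/25

11/25


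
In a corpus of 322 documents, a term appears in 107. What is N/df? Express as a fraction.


IDF ratio = N / df
= 322 / 107
= 322/107

322/107


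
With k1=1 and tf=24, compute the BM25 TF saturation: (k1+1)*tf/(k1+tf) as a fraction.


BM25 TF component = (k1+1)*tf / (k1+tf)
k1 = 1, tf = 24
Numerator = (1+1)*24 = 48
Denominator = 1 + 24 = 25
= 48/25 = 48/25

48/25


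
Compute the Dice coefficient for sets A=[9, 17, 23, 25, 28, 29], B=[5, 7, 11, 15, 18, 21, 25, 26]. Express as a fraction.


A intersect B = [25]
|A intersect B| = 1
|A| = 6, |B| = 8
Dice = 2*1 / (6+8)
= 2 / 14 = 1/7

1/7


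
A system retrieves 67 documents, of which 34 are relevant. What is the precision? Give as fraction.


Precision = relevant_retrieved / total_retrieved
= 34 / 67
= 34 / (34 + 33)
= 34/67

34/67


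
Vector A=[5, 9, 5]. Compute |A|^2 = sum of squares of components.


|A|^2 = sum of squared components
A[0]^2 = 5^2 = 25
A[1]^2 = 9^2 = 81
A[2]^2 = 5^2 = 25
Sum = 25 + 81 + 25 = 131

131


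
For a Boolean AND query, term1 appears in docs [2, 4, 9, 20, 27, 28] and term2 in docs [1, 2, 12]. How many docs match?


Boolean AND: find intersection of posting lists
term1 docs: [2, 4, 9, 20, 27, 28]
term2 docs: [1, 2, 12]
Intersection: [2]
|intersection| = 1

1


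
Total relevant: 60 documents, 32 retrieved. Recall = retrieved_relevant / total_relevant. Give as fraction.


Recall = retrieved_relevant / total_relevant
= 32 / 60
= 32 / (32 + 28)
= 8/15

8/15


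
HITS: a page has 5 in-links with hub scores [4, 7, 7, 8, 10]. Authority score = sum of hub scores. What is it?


Authority = sum of hub scores of in-linkers
In-link 1: hub score = 4
In-link 2: hub score = 7
In-link 3: hub score = 7
In-link 4: hub score = 8
In-link 5: hub score = 10
Authority = 4 + 7 + 7 + 8 + 10 = 36

36


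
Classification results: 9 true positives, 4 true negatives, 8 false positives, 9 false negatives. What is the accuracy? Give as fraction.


Accuracy = (TP + TN) / (TP + TN + FP + FN)
TP + TN = 9 + 4 = 13
Total = 9 + 4 + 8 + 9 = 30
Accuracy = 13 / 30 = 13/30

13/30


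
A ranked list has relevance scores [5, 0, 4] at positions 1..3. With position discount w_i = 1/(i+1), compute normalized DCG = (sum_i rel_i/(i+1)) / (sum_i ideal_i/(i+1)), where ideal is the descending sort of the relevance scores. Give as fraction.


Position discount weights w_i = 1/(i+1) for i=1..3:
Weights = [1/2, 1/3, 1/4]
Actual relevance: [5, 0, 4]
DCG = 5/2 + 0/3 + 4/4 = 7/2
Ideal relevance (sorted desc): [5, 4, 0]
Ideal DCG = 5/2 + 4/3 + 0/4 = 23/6
nDCG = DCG / ideal_DCG = 7/2 / 23/6 = 21/23

21/23


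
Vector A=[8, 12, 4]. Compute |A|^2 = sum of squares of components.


|A|^2 = sum of squared components
A[0]^2 = 8^2 = 64
A[1]^2 = 12^2 = 144
A[2]^2 = 4^2 = 16
Sum = 64 + 144 + 16 = 224

224


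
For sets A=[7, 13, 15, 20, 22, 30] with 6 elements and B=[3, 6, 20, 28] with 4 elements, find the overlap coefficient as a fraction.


A intersect B = [20]
|A intersect B| = 1
min(|A|, |B|) = min(6, 4) = 4
Overlap = 1 / 4 = 1/4

1/4


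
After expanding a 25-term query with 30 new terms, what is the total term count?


Original terms: 25
Expansion terms: 30
Total = 25 + 30 = 55

55


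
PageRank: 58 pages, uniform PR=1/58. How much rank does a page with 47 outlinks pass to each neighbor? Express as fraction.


Initial PR = 1/58 = 1/58
Outlinks = 47
Contribution per link = PR / outlinks
= 1/58 / 47
= 1/2726

1/2726


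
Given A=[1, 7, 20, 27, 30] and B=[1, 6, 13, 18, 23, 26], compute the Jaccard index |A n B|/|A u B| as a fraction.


A intersect B = [1]
|A intersect B| = 1
A union B = [1, 6, 7, 13, 18, 20, 23, 26, 27, 30]
|A union B| = 10
Jaccard = 1/10 = 1/10

1/10


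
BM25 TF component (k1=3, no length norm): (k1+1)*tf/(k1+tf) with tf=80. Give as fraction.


BM25 TF component = (k1+1)*tf / (k1+tf)
k1 = 3, tf = 80
Numerator = (3+1)*80 = 320
Denominator = 3 + 80 = 83
= 320/83 = 320/83

320/83


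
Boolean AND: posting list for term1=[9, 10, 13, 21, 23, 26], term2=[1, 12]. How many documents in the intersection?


Boolean AND: find intersection of posting lists
term1 docs: [9, 10, 13, 21, 23, 26]
term2 docs: [1, 12]
Intersection: []
|intersection| = 0

0


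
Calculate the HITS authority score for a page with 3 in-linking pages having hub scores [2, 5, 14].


Authority = sum of hub scores of in-linkers
In-link 1: hub score = 2
In-link 2: hub score = 5
In-link 3: hub score = 14
Authority = 2 + 5 + 14 = 21

21


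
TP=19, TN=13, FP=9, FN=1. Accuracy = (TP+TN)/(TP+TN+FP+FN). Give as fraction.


Accuracy = (TP + TN) / (TP + TN + FP + FN)
TP + TN = 19 + 13 = 32
Total = 19 + 13 + 9 + 1 = 42
Accuracy = 32 / 42 = 16/21

16/21


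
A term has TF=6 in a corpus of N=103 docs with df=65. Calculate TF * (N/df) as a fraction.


TF * (N/df)
= 6 * (103/65)
= 6 * 103/65
= 618/65

618/65


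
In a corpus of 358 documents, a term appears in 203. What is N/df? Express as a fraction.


IDF ratio = N / df
= 358 / 203
= 358/203

358/203


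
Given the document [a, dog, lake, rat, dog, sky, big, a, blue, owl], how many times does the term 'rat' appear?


Document has 10 words
Scanning for 'rat':
Found at positions: [3]
Count = 1

1


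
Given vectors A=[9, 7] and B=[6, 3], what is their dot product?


Dot product = sum of element-wise products
A[0]*B[0] = 9*6 = 54
A[1]*B[1] = 7*3 = 21
Sum = 54 + 21 = 75

75


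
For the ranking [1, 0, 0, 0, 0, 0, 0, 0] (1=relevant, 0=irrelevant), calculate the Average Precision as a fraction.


Computing P@k for each relevant position:
Position 1: relevant, P@1 = 1/1 = 1
Position 2: not relevant
Position 3: not relevant
Position 4: not relevant
Position 5: not relevant
Position 6: not relevant
Position 7: not relevant
Position 8: not relevant
Sum of P@k = 1 = 1
AP = 1 / 1 = 1

1


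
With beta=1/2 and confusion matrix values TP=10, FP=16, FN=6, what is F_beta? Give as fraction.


P = TP/(TP+FP) = 10/26 = 5/13
R = TP/(TP+FN) = 10/16 = 5/8
beta^2 = 1/2^2 = 1/4
(1 + beta^2) = 5/4
Numerator = (1+beta^2)*P*R = 125/416
Denominator = beta^2*P + R = 5/52 + 5/8 = 75/104
F_beta = 5/12

5/12


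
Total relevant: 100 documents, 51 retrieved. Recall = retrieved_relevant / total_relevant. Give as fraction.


Recall = retrieved_relevant / total_relevant
= 51 / 100
= 51 / (51 + 49)
= 51/100

51/100


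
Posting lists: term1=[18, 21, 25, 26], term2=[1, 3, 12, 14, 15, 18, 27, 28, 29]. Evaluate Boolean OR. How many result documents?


Boolean OR: find union of posting lists
term1 docs: [18, 21, 25, 26]
term2 docs: [1, 3, 12, 14, 15, 18, 27, 28, 29]
Union: [1, 3, 12, 14, 15, 18, 21, 25, 26, 27, 28, 29]
|union| = 12

12


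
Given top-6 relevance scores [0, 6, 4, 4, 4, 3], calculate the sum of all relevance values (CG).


Cumulative Gain = sum of relevance scores
Position 1: rel=0, running sum=0
Position 2: rel=6, running sum=6
Position 3: rel=4, running sum=10
Position 4: rel=4, running sum=14
Position 5: rel=4, running sum=18
Position 6: rel=3, running sum=21
CG = 21

21


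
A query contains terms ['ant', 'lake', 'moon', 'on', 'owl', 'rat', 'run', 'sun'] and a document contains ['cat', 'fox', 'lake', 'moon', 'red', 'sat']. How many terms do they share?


Query terms: ['ant', 'lake', 'moon', 'on', 'owl', 'rat', 'run', 'sun']
Document terms: ['cat', 'fox', 'lake', 'moon', 'red', 'sat']
Common terms: ['lake', 'moon']
Overlap count = 2

2


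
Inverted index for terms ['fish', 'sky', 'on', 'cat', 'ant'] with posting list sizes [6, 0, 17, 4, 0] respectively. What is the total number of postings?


Summing posting list sizes:
'fish': 6 postings
'sky': 0 postings
'on': 17 postings
'cat': 4 postings
'ant': 0 postings
Total = 6 + 0 + 17 + 4 + 0 = 27

27


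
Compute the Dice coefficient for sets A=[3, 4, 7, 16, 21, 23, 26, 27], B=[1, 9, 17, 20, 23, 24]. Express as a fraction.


A intersect B = [23]
|A intersect B| = 1
|A| = 8, |B| = 6
Dice = 2*1 / (8+6)
= 2 / 14 = 1/7

1/7


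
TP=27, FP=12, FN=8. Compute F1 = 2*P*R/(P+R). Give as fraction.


F1 = 2 * P * R / (P + R)
P = TP/(TP+FP) = 27/39 = 9/13
R = TP/(TP+FN) = 27/35 = 27/35
2 * P * R = 2 * 9/13 * 27/35 = 486/455
P + R = 9/13 + 27/35 = 666/455
F1 = 486/455 / 666/455 = 27/37

27/37


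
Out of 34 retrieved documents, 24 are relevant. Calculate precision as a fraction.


Precision = relevant_retrieved / total_retrieved
= 24 / 34
= 24 / (24 + 10)
= 12/17

12/17


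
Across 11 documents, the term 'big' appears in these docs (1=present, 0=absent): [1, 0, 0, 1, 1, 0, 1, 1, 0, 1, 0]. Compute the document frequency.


Checking each document for 'big':
Doc 1: present
Doc 2: absent
Doc 3: absent
Doc 4: present
Doc 5: present
Doc 6: absent
Doc 7: present
Doc 8: present
Doc 9: absent
Doc 10: present
Doc 11: absent
df = sum of presences = 1 + 0 + 0 + 1 + 1 + 0 + 1 + 1 + 0 + 1 + 0 = 6

6


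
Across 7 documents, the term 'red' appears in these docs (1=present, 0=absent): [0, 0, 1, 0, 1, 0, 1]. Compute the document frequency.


Checking each document for 'red':
Doc 1: absent
Doc 2: absent
Doc 3: present
Doc 4: absent
Doc 5: present
Doc 6: absent
Doc 7: present
df = sum of presences = 0 + 0 + 1 + 0 + 1 + 0 + 1 = 3

3


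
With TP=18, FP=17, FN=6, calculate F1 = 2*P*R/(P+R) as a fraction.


F1 = 2 * P * R / (P + R)
P = TP/(TP+FP) = 18/35 = 18/35
R = TP/(TP+FN) = 18/24 = 3/4
2 * P * R = 2 * 18/35 * 3/4 = 27/35
P + R = 18/35 + 3/4 = 177/140
F1 = 27/35 / 177/140 = 36/59

36/59


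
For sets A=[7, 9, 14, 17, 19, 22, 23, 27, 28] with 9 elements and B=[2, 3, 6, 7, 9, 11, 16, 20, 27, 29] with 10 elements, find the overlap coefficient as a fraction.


A intersect B = [7, 9, 27]
|A intersect B| = 3
min(|A|, |B|) = min(9, 10) = 9
Overlap = 3 / 9 = 1/3

1/3


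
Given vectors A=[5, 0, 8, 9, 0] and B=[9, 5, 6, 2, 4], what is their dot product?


Dot product = sum of element-wise products
A[0]*B[0] = 5*9 = 45
A[1]*B[1] = 0*5 = 0
A[2]*B[2] = 8*6 = 48
A[3]*B[3] = 9*2 = 18
A[4]*B[4] = 0*4 = 0
Sum = 45 + 0 + 48 + 18 + 0 = 111

111


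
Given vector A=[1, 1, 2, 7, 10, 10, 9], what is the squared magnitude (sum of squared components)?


|A|^2 = sum of squared components
A[0]^2 = 1^2 = 1
A[1]^2 = 1^2 = 1
A[2]^2 = 2^2 = 4
A[3]^2 = 7^2 = 49
A[4]^2 = 10^2 = 100
A[5]^2 = 10^2 = 100
A[6]^2 = 9^2 = 81
Sum = 1 + 1 + 4 + 49 + 100 + 100 + 81 = 336

336


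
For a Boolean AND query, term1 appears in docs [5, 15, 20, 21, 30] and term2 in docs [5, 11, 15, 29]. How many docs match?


Boolean AND: find intersection of posting lists
term1 docs: [5, 15, 20, 21, 30]
term2 docs: [5, 11, 15, 29]
Intersection: [5, 15]
|intersection| = 2

2


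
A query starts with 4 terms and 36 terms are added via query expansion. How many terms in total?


Original terms: 4
Expansion terms: 36
Total = 4 + 36 = 40

40


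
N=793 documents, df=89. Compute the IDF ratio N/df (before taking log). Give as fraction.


IDF ratio = N / df
= 793 / 89
= 793/89

793/89


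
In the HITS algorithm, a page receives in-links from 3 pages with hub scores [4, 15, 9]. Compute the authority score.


Authority = sum of hub scores of in-linkers
In-link 1: hub score = 4
In-link 2: hub score = 15
In-link 3: hub score = 9
Authority = 4 + 15 + 9 = 28

28


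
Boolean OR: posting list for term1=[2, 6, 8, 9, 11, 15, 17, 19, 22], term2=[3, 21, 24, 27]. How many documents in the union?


Boolean OR: find union of posting lists
term1 docs: [2, 6, 8, 9, 11, 15, 17, 19, 22]
term2 docs: [3, 21, 24, 27]
Union: [2, 3, 6, 8, 9, 11, 15, 17, 19, 21, 22, 24, 27]
|union| = 13

13


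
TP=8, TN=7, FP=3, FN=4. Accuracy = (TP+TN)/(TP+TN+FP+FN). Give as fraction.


Accuracy = (TP + TN) / (TP + TN + FP + FN)
TP + TN = 8 + 7 = 15
Total = 8 + 7 + 3 + 4 = 22
Accuracy = 15 / 22 = 15/22

15/22


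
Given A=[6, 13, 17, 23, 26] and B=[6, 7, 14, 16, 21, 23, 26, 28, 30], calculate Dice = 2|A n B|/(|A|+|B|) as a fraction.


A intersect B = [6, 23, 26]
|A intersect B| = 3
|A| = 5, |B| = 9
Dice = 2*3 / (5+9)
= 6 / 14 = 3/7

3/7


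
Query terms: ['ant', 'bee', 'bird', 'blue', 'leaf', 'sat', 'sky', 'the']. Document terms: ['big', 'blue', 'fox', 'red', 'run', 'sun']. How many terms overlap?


Query terms: ['ant', 'bee', 'bird', 'blue', 'leaf', 'sat', 'sky', 'the']
Document terms: ['big', 'blue', 'fox', 'red', 'run', 'sun']
Common terms: ['blue']
Overlap count = 1

1


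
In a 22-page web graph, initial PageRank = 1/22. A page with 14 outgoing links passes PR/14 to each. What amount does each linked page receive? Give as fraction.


Initial PR = 1/22 = 1/22
Outlinks = 14
Contribution per link = PR / outlinks
= 1/22 / 14
= 1/308

1/308


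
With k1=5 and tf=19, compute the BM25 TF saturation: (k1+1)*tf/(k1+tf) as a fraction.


BM25 TF component = (k1+1)*tf / (k1+tf)
k1 = 5, tf = 19
Numerator = (5+1)*19 = 114
Denominator = 5 + 19 = 24
= 114/24 = 19/4

19/4


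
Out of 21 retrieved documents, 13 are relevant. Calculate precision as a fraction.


Precision = relevant_retrieved / total_retrieved
= 13 / 21
= 13 / (13 + 8)
= 13/21

13/21


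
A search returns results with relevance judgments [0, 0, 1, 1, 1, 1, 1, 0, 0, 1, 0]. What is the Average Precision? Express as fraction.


Computing P@k for each relevant position:
Position 1: not relevant
Position 2: not relevant
Position 3: relevant, P@3 = 1/3 = 1/3
Position 4: relevant, P@4 = 2/4 = 1/2
Position 5: relevant, P@5 = 3/5 = 3/5
Position 6: relevant, P@6 = 4/6 = 2/3
Position 7: relevant, P@7 = 5/7 = 5/7
Position 8: not relevant
Position 9: not relevant
Position 10: relevant, P@10 = 6/10 = 3/5
Position 11: not relevant
Sum of P@k = 1/3 + 1/2 + 3/5 + 2/3 + 5/7 + 3/5 = 239/70
AP = 239/70 / 6 = 239/420

239/420


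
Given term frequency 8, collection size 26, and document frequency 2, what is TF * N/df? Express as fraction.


TF * (N/df)
= 8 * (26/2)
= 8 * 13
= 104

104


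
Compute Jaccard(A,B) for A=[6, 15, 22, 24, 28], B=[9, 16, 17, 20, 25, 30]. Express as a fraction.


A intersect B = []
|A intersect B| = 0
A union B = [6, 9, 15, 16, 17, 20, 22, 24, 25, 28, 30]
|A union B| = 11
Jaccard = 0/11 = 0

0


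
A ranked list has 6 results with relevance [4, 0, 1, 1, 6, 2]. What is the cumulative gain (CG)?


Cumulative Gain = sum of relevance scores
Position 1: rel=4, running sum=4
Position 2: rel=0, running sum=4
Position 3: rel=1, running sum=5
Position 4: rel=1, running sum=6
Position 5: rel=6, running sum=12
Position 6: rel=2, running sum=14
CG = 14

14


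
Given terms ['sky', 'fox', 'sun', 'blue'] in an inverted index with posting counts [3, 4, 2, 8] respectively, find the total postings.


Summing posting list sizes:
'sky': 3 postings
'fox': 4 postings
'sun': 2 postings
'blue': 8 postings
Total = 3 + 4 + 2 + 8 = 17

17


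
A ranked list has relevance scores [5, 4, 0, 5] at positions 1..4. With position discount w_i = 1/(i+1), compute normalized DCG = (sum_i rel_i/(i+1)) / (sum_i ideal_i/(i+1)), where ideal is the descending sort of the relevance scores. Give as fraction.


Position discount weights w_i = 1/(i+1) for i=1..4:
Weights = [1/2, 1/3, 1/4, 1/5]
Actual relevance: [5, 4, 0, 5]
DCG = 5/2 + 4/3 + 0/4 + 5/5 = 29/6
Ideal relevance (sorted desc): [5, 5, 4, 0]
Ideal DCG = 5/2 + 5/3 + 4/4 + 0/5 = 31/6
nDCG = DCG / ideal_DCG = 29/6 / 31/6 = 29/31

29/31


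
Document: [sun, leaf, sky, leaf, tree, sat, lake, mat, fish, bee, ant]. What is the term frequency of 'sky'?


Document has 11 words
Scanning for 'sky':
Found at positions: [2]
Count = 1

1


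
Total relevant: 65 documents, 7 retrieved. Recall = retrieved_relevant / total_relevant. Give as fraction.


Recall = retrieved_relevant / total_relevant
= 7 / 65
= 7 / (7 + 58)
= 7/65

7/65


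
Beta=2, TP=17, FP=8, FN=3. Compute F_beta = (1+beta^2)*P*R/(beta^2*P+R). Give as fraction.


P = TP/(TP+FP) = 17/25 = 17/25
R = TP/(TP+FN) = 17/20 = 17/20
beta^2 = 2^2 = 4
(1 + beta^2) = 5
Numerator = (1+beta^2)*P*R = 289/100
Denominator = beta^2*P + R = 68/25 + 17/20 = 357/100
F_beta = 17/21

17/21


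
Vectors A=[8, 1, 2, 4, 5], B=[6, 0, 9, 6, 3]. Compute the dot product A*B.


Dot product = sum of element-wise products
A[0]*B[0] = 8*6 = 48
A[1]*B[1] = 1*0 = 0
A[2]*B[2] = 2*9 = 18
A[3]*B[3] = 4*6 = 24
A[4]*B[4] = 5*3 = 15
Sum = 48 + 0 + 18 + 24 + 15 = 105

105


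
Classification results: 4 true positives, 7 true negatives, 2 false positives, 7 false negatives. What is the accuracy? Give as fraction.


Accuracy = (TP + TN) / (TP + TN + FP + FN)
TP + TN = 4 + 7 = 11
Total = 4 + 7 + 2 + 7 = 20
Accuracy = 11 / 20 = 11/20

11/20


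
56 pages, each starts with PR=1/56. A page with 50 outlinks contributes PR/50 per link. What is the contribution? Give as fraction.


Initial PR = 1/56 = 1/56
Outlinks = 50
Contribution per link = PR / outlinks
= 1/56 / 50
= 1/2800

1/2800


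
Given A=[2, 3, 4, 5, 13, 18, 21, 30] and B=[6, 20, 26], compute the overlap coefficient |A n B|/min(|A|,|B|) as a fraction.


A intersect B = []
|A intersect B| = 0
min(|A|, |B|) = min(8, 3) = 3
Overlap = 0 / 3 = 0

0


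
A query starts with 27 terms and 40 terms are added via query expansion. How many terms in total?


Original terms: 27
Expansion terms: 40
Total = 27 + 40 = 67

67


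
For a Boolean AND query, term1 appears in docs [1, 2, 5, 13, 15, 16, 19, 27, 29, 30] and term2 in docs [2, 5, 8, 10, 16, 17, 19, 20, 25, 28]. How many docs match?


Boolean AND: find intersection of posting lists
term1 docs: [1, 2, 5, 13, 15, 16, 19, 27, 29, 30]
term2 docs: [2, 5, 8, 10, 16, 17, 19, 20, 25, 28]
Intersection: [2, 5, 16, 19]
|intersection| = 4

4


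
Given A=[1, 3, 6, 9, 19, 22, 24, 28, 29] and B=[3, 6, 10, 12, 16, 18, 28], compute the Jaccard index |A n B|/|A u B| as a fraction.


A intersect B = [3, 6, 28]
|A intersect B| = 3
A union B = [1, 3, 6, 9, 10, 12, 16, 18, 19, 22, 24, 28, 29]
|A union B| = 13
Jaccard = 3/13 = 3/13

3/13


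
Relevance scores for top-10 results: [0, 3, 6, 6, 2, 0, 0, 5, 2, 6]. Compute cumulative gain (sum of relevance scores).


Cumulative Gain = sum of relevance scores
Position 1: rel=0, running sum=0
Position 2: rel=3, running sum=3
Position 3: rel=6, running sum=9
Position 4: rel=6, running sum=15
Position 5: rel=2, running sum=17
Position 6: rel=0, running sum=17
Position 7: rel=0, running sum=17
Position 8: rel=5, running sum=22
Position 9: rel=2, running sum=24
Position 10: rel=6, running sum=30
CG = 30

30


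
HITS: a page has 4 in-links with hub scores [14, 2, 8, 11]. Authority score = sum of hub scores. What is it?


Authority = sum of hub scores of in-linkers
In-link 1: hub score = 14
In-link 2: hub score = 2
In-link 3: hub score = 8
In-link 4: hub score = 11
Authority = 14 + 2 + 8 + 11 = 35

35


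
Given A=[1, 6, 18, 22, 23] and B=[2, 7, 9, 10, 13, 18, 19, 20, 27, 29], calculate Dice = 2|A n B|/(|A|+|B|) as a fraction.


A intersect B = [18]
|A intersect B| = 1
|A| = 5, |B| = 10
Dice = 2*1 / (5+10)
= 2 / 15 = 2/15

2/15


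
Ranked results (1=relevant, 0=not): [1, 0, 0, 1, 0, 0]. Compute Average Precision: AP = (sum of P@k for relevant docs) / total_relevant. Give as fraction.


Computing P@k for each relevant position:
Position 1: relevant, P@1 = 1/1 = 1
Position 2: not relevant
Position 3: not relevant
Position 4: relevant, P@4 = 2/4 = 1/2
Position 5: not relevant
Position 6: not relevant
Sum of P@k = 1 + 1/2 = 3/2
AP = 3/2 / 2 = 3/4

3/4


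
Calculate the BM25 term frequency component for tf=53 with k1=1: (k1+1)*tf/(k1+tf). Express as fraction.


BM25 TF component = (k1+1)*tf / (k1+tf)
k1 = 1, tf = 53
Numerator = (1+1)*53 = 106
Denominator = 1 + 53 = 54
= 106/54 = 53/27

53/27


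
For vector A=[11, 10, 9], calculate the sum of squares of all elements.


|A|^2 = sum of squared components
A[0]^2 = 11^2 = 121
A[1]^2 = 10^2 = 100
A[2]^2 = 9^2 = 81
Sum = 121 + 100 + 81 = 302

302


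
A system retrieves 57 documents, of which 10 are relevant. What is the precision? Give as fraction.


Precision = relevant_retrieved / total_retrieved
= 10 / 57
= 10 / (10 + 47)
= 10/57

10/57


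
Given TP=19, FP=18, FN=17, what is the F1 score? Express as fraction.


F1 = 2 * P * R / (P + R)
P = TP/(TP+FP) = 19/37 = 19/37
R = TP/(TP+FN) = 19/36 = 19/36
2 * P * R = 2 * 19/37 * 19/36 = 361/666
P + R = 19/37 + 19/36 = 1387/1332
F1 = 361/666 / 1387/1332 = 38/73

38/73


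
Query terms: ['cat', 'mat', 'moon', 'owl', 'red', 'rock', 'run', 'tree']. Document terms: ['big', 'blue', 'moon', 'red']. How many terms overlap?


Query terms: ['cat', 'mat', 'moon', 'owl', 'red', 'rock', 'run', 'tree']
Document terms: ['big', 'blue', 'moon', 'red']
Common terms: ['moon', 'red']
Overlap count = 2

2


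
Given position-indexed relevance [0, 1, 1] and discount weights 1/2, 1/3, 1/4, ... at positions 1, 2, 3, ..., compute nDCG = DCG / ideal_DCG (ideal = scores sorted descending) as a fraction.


Position discount weights w_i = 1/(i+1) for i=1..3:
Weights = [1/2, 1/3, 1/4]
Actual relevance: [0, 1, 1]
DCG = 0/2 + 1/3 + 1/4 = 7/12
Ideal relevance (sorted desc): [1, 1, 0]
Ideal DCG = 1/2 + 1/3 + 0/4 = 5/6
nDCG = DCG / ideal_DCG = 7/12 / 5/6 = 7/10

7/10
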